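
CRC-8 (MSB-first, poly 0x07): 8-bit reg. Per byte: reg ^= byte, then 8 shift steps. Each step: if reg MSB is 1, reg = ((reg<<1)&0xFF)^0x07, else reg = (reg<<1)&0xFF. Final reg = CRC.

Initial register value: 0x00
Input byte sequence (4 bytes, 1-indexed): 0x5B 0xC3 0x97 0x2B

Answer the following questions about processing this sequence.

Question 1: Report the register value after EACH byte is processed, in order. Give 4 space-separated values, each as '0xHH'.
0x86 0xDC 0xF6 0x1D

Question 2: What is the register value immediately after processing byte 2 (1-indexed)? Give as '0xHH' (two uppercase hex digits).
After byte 1 (0x5B): reg=0x86
After byte 2 (0xC3): reg=0xDC

Answer: 0xDC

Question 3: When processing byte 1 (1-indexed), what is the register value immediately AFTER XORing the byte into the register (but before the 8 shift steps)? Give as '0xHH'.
Answer: 0x5B

Derivation:
Register before byte 1: 0x00
Byte 1: 0x5B
0x00 XOR 0x5B = 0x5B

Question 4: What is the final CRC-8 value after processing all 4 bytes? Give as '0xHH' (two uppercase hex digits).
Answer: 0x1D

Derivation:
After byte 1 (0x5B): reg=0x86
After byte 2 (0xC3): reg=0xDC
After byte 3 (0x97): reg=0xF6
After byte 4 (0x2B): reg=0x1D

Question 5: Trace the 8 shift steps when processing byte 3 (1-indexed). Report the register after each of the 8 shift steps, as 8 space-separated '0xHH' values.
Answer: 0x96 0x2B 0x56 0xAC 0x5F 0xBE 0x7B 0xF6

Derivation:
After byte 1 (0x5B): reg=0x86
After byte 2 (0xC3): reg=0xDC
Register before byte 3: 0xDC
After XOR with byte 0x97: 0x4B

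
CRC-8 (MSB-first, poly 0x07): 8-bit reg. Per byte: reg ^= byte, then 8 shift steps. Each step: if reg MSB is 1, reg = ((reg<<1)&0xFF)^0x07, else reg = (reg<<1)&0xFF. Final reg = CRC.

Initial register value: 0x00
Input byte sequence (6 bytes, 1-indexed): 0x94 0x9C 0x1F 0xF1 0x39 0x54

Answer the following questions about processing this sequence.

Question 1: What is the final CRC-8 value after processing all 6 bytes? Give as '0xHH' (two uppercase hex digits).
After byte 1 (0x94): reg=0xE5
After byte 2 (0x9C): reg=0x68
After byte 3 (0x1F): reg=0x42
After byte 4 (0xF1): reg=0x10
After byte 5 (0x39): reg=0xDF
After byte 6 (0x54): reg=0xB8

Answer: 0xB8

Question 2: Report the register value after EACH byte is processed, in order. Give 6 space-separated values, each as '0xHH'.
0xE5 0x68 0x42 0x10 0xDF 0xB8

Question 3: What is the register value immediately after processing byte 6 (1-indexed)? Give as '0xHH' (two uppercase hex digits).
Answer: 0xB8

Derivation:
After byte 1 (0x94): reg=0xE5
After byte 2 (0x9C): reg=0x68
After byte 3 (0x1F): reg=0x42
After byte 4 (0xF1): reg=0x10
After byte 5 (0x39): reg=0xDF
After byte 6 (0x54): reg=0xB8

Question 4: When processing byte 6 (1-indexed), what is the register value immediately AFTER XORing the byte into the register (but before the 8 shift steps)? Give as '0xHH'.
Register before byte 6: 0xDF
Byte 6: 0x54
0xDF XOR 0x54 = 0x8B

Answer: 0x8B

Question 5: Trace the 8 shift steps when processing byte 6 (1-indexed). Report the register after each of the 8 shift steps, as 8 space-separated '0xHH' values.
After byte 1 (0x94): reg=0xE5
After byte 2 (0x9C): reg=0x68
After byte 3 (0x1F): reg=0x42
After byte 4 (0xF1): reg=0x10
After byte 5 (0x39): reg=0xDF
Register before byte 6: 0xDF
After XOR with byte 0x54: 0x8B

Answer: 0x11 0x22 0x44 0x88 0x17 0x2E 0x5C 0xB8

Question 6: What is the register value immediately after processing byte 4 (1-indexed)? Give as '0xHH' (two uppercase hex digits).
After byte 1 (0x94): reg=0xE5
After byte 2 (0x9C): reg=0x68
After byte 3 (0x1F): reg=0x42
After byte 4 (0xF1): reg=0x10

Answer: 0x10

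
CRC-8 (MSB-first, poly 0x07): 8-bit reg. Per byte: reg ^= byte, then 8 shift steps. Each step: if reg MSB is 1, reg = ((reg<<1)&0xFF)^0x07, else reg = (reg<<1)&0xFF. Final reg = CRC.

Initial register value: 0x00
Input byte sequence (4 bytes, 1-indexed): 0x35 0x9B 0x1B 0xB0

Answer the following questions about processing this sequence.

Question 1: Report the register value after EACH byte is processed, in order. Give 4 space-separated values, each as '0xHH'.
0x8B 0x70 0x16 0x7B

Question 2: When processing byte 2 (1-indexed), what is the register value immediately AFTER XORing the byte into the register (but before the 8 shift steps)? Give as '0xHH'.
Register before byte 2: 0x8B
Byte 2: 0x9B
0x8B XOR 0x9B = 0x10

Answer: 0x10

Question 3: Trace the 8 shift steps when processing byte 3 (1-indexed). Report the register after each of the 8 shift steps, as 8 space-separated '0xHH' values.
Answer: 0xD6 0xAB 0x51 0xA2 0x43 0x86 0x0B 0x16

Derivation:
After byte 1 (0x35): reg=0x8B
After byte 2 (0x9B): reg=0x70
Register before byte 3: 0x70
After XOR with byte 0x1B: 0x6B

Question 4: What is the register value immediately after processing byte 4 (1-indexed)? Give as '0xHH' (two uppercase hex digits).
After byte 1 (0x35): reg=0x8B
After byte 2 (0x9B): reg=0x70
After byte 3 (0x1B): reg=0x16
After byte 4 (0xB0): reg=0x7B

Answer: 0x7B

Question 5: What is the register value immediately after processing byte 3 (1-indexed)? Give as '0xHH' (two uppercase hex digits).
After byte 1 (0x35): reg=0x8B
After byte 2 (0x9B): reg=0x70
After byte 3 (0x1B): reg=0x16

Answer: 0x16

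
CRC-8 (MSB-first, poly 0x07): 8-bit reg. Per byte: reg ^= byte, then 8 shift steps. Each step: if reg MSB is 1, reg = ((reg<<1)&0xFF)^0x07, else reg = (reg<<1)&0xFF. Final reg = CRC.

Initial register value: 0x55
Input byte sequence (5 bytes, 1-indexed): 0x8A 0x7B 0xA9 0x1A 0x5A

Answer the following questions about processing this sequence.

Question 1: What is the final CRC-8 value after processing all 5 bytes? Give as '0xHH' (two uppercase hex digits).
After byte 1 (0x8A): reg=0x13
After byte 2 (0x7B): reg=0x1F
After byte 3 (0xA9): reg=0x0B
After byte 4 (0x1A): reg=0x77
After byte 5 (0x5A): reg=0xC3

Answer: 0xC3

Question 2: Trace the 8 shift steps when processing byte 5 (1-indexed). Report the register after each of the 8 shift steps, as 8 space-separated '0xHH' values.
After byte 1 (0x8A): reg=0x13
After byte 2 (0x7B): reg=0x1F
After byte 3 (0xA9): reg=0x0B
After byte 4 (0x1A): reg=0x77
Register before byte 5: 0x77
After XOR with byte 0x5A: 0x2D

Answer: 0x5A 0xB4 0x6F 0xDE 0xBB 0x71 0xE2 0xC3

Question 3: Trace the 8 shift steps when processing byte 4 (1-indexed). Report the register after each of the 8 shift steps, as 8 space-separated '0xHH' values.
Answer: 0x22 0x44 0x88 0x17 0x2E 0x5C 0xB8 0x77

Derivation:
After byte 1 (0x8A): reg=0x13
After byte 2 (0x7B): reg=0x1F
After byte 3 (0xA9): reg=0x0B
Register before byte 4: 0x0B
After XOR with byte 0x1A: 0x11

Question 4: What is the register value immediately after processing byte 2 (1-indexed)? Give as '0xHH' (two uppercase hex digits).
After byte 1 (0x8A): reg=0x13
After byte 2 (0x7B): reg=0x1F

Answer: 0x1F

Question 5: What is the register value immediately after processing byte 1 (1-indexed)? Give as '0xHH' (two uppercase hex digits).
After byte 1 (0x8A): reg=0x13

Answer: 0x13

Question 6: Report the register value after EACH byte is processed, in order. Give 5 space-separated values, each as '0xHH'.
0x13 0x1F 0x0B 0x77 0xC3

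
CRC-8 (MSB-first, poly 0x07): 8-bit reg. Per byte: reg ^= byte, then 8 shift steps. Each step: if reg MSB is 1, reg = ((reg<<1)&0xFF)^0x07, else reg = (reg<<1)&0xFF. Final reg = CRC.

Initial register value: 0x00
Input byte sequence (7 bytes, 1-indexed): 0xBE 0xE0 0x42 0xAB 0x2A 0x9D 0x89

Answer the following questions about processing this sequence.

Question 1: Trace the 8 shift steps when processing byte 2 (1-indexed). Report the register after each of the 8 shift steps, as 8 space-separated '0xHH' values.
Answer: 0xA1 0x45 0x8A 0x13 0x26 0x4C 0x98 0x37

Derivation:
After byte 1 (0xBE): reg=0x33
Register before byte 2: 0x33
After XOR with byte 0xE0: 0xD3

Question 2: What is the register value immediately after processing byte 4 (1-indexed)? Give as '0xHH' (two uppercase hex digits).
After byte 1 (0xBE): reg=0x33
After byte 2 (0xE0): reg=0x37
After byte 3 (0x42): reg=0x4C
After byte 4 (0xAB): reg=0xBB

Answer: 0xBB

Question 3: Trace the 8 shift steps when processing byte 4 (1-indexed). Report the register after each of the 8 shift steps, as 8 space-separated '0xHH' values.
After byte 1 (0xBE): reg=0x33
After byte 2 (0xE0): reg=0x37
After byte 3 (0x42): reg=0x4C
Register before byte 4: 0x4C
After XOR with byte 0xAB: 0xE7

Answer: 0xC9 0x95 0x2D 0x5A 0xB4 0x6F 0xDE 0xBB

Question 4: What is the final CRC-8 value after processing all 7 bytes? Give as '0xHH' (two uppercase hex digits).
After byte 1 (0xBE): reg=0x33
After byte 2 (0xE0): reg=0x37
After byte 3 (0x42): reg=0x4C
After byte 4 (0xAB): reg=0xBB
After byte 5 (0x2A): reg=0xFE
After byte 6 (0x9D): reg=0x2E
After byte 7 (0x89): reg=0x7C

Answer: 0x7C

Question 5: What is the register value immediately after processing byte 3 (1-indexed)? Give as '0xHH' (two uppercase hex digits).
Answer: 0x4C

Derivation:
After byte 1 (0xBE): reg=0x33
After byte 2 (0xE0): reg=0x37
After byte 3 (0x42): reg=0x4C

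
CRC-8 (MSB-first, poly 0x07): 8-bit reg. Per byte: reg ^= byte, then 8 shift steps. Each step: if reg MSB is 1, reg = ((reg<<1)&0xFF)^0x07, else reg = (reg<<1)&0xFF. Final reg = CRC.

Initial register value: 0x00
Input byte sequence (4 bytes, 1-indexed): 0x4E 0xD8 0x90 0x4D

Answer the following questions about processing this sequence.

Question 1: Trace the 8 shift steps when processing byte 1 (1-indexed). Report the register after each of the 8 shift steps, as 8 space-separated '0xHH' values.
Answer: 0x9C 0x3F 0x7E 0xFC 0xFF 0xF9 0xF5 0xED

Derivation:
Register before byte 1: 0x00
After XOR with byte 0x4E: 0x4E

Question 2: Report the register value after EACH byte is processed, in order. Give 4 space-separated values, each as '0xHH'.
0xED 0x8B 0x41 0x24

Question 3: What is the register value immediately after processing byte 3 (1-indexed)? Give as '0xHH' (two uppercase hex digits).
After byte 1 (0x4E): reg=0xED
After byte 2 (0xD8): reg=0x8B
After byte 3 (0x90): reg=0x41

Answer: 0x41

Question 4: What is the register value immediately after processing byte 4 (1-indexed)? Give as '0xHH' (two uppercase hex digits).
Answer: 0x24

Derivation:
After byte 1 (0x4E): reg=0xED
After byte 2 (0xD8): reg=0x8B
After byte 3 (0x90): reg=0x41
After byte 4 (0x4D): reg=0x24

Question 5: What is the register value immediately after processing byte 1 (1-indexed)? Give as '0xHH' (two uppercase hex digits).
After byte 1 (0x4E): reg=0xED

Answer: 0xED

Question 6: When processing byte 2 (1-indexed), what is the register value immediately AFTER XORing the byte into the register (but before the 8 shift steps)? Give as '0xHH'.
Answer: 0x35

Derivation:
Register before byte 2: 0xED
Byte 2: 0xD8
0xED XOR 0xD8 = 0x35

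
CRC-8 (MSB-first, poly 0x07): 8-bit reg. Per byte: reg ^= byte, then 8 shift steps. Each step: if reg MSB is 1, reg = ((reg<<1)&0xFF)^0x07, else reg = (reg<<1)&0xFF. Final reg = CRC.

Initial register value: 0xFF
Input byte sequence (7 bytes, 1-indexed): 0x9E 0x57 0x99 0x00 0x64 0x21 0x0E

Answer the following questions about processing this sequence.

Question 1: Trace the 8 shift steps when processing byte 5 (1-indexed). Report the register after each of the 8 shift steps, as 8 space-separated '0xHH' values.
Answer: 0x92 0x23 0x46 0x8C 0x1F 0x3E 0x7C 0xF8

Derivation:
After byte 1 (0x9E): reg=0x20
After byte 2 (0x57): reg=0x42
After byte 3 (0x99): reg=0x0F
After byte 4 (0x00): reg=0x2D
Register before byte 5: 0x2D
After XOR with byte 0x64: 0x49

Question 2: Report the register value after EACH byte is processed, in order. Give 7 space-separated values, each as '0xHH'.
0x20 0x42 0x0F 0x2D 0xF8 0x01 0x2D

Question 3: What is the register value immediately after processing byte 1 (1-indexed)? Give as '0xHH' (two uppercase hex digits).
Answer: 0x20

Derivation:
After byte 1 (0x9E): reg=0x20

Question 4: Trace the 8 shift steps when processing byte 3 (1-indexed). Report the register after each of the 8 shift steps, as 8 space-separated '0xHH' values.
Answer: 0xB1 0x65 0xCA 0x93 0x21 0x42 0x84 0x0F

Derivation:
After byte 1 (0x9E): reg=0x20
After byte 2 (0x57): reg=0x42
Register before byte 3: 0x42
After XOR with byte 0x99: 0xDB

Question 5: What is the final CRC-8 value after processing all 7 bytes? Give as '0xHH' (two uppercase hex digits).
After byte 1 (0x9E): reg=0x20
After byte 2 (0x57): reg=0x42
After byte 3 (0x99): reg=0x0F
After byte 4 (0x00): reg=0x2D
After byte 5 (0x64): reg=0xF8
After byte 6 (0x21): reg=0x01
After byte 7 (0x0E): reg=0x2D

Answer: 0x2D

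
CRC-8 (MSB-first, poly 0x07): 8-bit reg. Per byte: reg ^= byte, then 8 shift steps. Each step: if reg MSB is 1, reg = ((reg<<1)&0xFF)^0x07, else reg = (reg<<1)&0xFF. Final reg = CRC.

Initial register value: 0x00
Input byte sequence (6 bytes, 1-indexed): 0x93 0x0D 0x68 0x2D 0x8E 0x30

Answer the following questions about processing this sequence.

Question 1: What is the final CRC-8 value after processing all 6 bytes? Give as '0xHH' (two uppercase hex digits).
After byte 1 (0x93): reg=0xF0
After byte 2 (0x0D): reg=0xFD
After byte 3 (0x68): reg=0xE2
After byte 4 (0x2D): reg=0x63
After byte 5 (0x8E): reg=0x8D
After byte 6 (0x30): reg=0x3A

Answer: 0x3A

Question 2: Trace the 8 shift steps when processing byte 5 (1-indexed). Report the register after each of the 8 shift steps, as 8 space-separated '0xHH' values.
Answer: 0xDD 0xBD 0x7D 0xFA 0xF3 0xE1 0xC5 0x8D

Derivation:
After byte 1 (0x93): reg=0xF0
After byte 2 (0x0D): reg=0xFD
After byte 3 (0x68): reg=0xE2
After byte 4 (0x2D): reg=0x63
Register before byte 5: 0x63
After XOR with byte 0x8E: 0xED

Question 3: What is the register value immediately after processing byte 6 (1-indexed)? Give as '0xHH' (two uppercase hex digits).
After byte 1 (0x93): reg=0xF0
After byte 2 (0x0D): reg=0xFD
After byte 3 (0x68): reg=0xE2
After byte 4 (0x2D): reg=0x63
After byte 5 (0x8E): reg=0x8D
After byte 6 (0x30): reg=0x3A

Answer: 0x3A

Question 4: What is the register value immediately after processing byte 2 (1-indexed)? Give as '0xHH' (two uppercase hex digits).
After byte 1 (0x93): reg=0xF0
After byte 2 (0x0D): reg=0xFD

Answer: 0xFD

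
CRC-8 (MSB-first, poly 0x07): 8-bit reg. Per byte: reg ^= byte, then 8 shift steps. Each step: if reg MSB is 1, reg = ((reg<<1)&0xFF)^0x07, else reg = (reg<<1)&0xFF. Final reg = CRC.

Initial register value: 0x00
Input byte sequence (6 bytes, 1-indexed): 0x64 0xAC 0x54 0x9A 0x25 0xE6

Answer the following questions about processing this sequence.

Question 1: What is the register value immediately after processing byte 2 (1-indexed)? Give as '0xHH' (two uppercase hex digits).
After byte 1 (0x64): reg=0x3B
After byte 2 (0xAC): reg=0xEC

Answer: 0xEC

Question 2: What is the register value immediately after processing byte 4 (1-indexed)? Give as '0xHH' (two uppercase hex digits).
Answer: 0x28

Derivation:
After byte 1 (0x64): reg=0x3B
After byte 2 (0xAC): reg=0xEC
After byte 3 (0x54): reg=0x21
After byte 4 (0x9A): reg=0x28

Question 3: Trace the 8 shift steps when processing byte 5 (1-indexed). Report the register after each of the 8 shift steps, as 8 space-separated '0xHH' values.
After byte 1 (0x64): reg=0x3B
After byte 2 (0xAC): reg=0xEC
After byte 3 (0x54): reg=0x21
After byte 4 (0x9A): reg=0x28
Register before byte 5: 0x28
After XOR with byte 0x25: 0x0D

Answer: 0x1A 0x34 0x68 0xD0 0xA7 0x49 0x92 0x23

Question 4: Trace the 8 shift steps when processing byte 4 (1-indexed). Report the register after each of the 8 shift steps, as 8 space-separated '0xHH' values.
Answer: 0x71 0xE2 0xC3 0x81 0x05 0x0A 0x14 0x28

Derivation:
After byte 1 (0x64): reg=0x3B
After byte 2 (0xAC): reg=0xEC
After byte 3 (0x54): reg=0x21
Register before byte 4: 0x21
After XOR with byte 0x9A: 0xBB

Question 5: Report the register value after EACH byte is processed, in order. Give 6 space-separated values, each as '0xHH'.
0x3B 0xEC 0x21 0x28 0x23 0x55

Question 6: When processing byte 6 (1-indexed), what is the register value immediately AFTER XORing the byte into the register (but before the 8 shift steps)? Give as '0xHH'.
Register before byte 6: 0x23
Byte 6: 0xE6
0x23 XOR 0xE6 = 0xC5

Answer: 0xC5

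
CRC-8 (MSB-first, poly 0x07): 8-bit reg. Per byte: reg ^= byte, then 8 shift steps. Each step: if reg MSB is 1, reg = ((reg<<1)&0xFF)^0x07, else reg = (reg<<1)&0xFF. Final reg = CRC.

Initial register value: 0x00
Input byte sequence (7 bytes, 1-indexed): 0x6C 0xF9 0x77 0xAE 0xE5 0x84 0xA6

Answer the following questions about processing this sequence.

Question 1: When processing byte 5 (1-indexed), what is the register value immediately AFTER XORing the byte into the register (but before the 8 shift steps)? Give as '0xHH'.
Answer: 0x84

Derivation:
Register before byte 5: 0x61
Byte 5: 0xE5
0x61 XOR 0xE5 = 0x84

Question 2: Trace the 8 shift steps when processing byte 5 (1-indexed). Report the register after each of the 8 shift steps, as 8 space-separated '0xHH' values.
After byte 1 (0x6C): reg=0x03
After byte 2 (0xF9): reg=0xE8
After byte 3 (0x77): reg=0xD4
After byte 4 (0xAE): reg=0x61
Register before byte 5: 0x61
After XOR with byte 0xE5: 0x84

Answer: 0x0F 0x1E 0x3C 0x78 0xF0 0xE7 0xC9 0x95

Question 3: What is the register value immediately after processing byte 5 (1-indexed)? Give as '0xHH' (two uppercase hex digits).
After byte 1 (0x6C): reg=0x03
After byte 2 (0xF9): reg=0xE8
After byte 3 (0x77): reg=0xD4
After byte 4 (0xAE): reg=0x61
After byte 5 (0xE5): reg=0x95

Answer: 0x95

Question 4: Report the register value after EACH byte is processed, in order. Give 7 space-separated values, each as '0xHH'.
0x03 0xE8 0xD4 0x61 0x95 0x77 0x39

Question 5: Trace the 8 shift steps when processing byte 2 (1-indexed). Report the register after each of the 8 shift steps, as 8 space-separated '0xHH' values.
Answer: 0xF3 0xE1 0xC5 0x8D 0x1D 0x3A 0x74 0xE8

Derivation:
After byte 1 (0x6C): reg=0x03
Register before byte 2: 0x03
After XOR with byte 0xF9: 0xFA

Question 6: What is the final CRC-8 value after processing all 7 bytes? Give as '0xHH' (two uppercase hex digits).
Answer: 0x39

Derivation:
After byte 1 (0x6C): reg=0x03
After byte 2 (0xF9): reg=0xE8
After byte 3 (0x77): reg=0xD4
After byte 4 (0xAE): reg=0x61
After byte 5 (0xE5): reg=0x95
After byte 6 (0x84): reg=0x77
After byte 7 (0xA6): reg=0x39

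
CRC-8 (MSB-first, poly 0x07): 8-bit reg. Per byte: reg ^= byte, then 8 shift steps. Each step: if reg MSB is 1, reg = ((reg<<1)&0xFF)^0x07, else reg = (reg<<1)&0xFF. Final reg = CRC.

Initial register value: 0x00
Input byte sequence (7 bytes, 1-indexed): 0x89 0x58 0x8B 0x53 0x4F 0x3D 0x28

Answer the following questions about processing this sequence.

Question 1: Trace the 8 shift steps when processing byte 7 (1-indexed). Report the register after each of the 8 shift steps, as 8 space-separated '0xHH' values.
After byte 1 (0x89): reg=0xB6
After byte 2 (0x58): reg=0x84
After byte 3 (0x8B): reg=0x2D
After byte 4 (0x53): reg=0x7D
After byte 5 (0x4F): reg=0x9E
After byte 6 (0x3D): reg=0x60
Register before byte 7: 0x60
After XOR with byte 0x28: 0x48

Answer: 0x90 0x27 0x4E 0x9C 0x3F 0x7E 0xFC 0xFF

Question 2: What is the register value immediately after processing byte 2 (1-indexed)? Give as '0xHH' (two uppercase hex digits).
After byte 1 (0x89): reg=0xB6
After byte 2 (0x58): reg=0x84

Answer: 0x84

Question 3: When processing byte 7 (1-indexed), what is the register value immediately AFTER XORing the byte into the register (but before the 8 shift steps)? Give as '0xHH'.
Answer: 0x48

Derivation:
Register before byte 7: 0x60
Byte 7: 0x28
0x60 XOR 0x28 = 0x48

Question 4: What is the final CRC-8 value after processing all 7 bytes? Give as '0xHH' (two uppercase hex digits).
After byte 1 (0x89): reg=0xB6
After byte 2 (0x58): reg=0x84
After byte 3 (0x8B): reg=0x2D
After byte 4 (0x53): reg=0x7D
After byte 5 (0x4F): reg=0x9E
After byte 6 (0x3D): reg=0x60
After byte 7 (0x28): reg=0xFF

Answer: 0xFF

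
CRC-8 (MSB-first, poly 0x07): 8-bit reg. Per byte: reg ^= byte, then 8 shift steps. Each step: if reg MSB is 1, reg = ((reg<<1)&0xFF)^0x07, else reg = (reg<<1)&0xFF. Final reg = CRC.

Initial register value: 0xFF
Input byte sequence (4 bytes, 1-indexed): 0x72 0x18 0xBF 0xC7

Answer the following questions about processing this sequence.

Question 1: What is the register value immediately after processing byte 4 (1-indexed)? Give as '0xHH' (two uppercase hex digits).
After byte 1 (0x72): reg=0xAA
After byte 2 (0x18): reg=0x17
After byte 3 (0xBF): reg=0x51
After byte 4 (0xC7): reg=0xEB

Answer: 0xEB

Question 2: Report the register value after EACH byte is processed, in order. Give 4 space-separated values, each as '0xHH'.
0xAA 0x17 0x51 0xEB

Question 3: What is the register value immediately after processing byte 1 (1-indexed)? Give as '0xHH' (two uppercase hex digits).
After byte 1 (0x72): reg=0xAA

Answer: 0xAA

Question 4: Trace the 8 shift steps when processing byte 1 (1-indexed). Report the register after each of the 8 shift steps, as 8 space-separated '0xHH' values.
Answer: 0x1D 0x3A 0x74 0xE8 0xD7 0xA9 0x55 0xAA

Derivation:
Register before byte 1: 0xFF
After XOR with byte 0x72: 0x8D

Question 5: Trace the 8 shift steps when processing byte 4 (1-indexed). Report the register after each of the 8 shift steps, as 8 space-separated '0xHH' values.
Answer: 0x2B 0x56 0xAC 0x5F 0xBE 0x7B 0xF6 0xEB

Derivation:
After byte 1 (0x72): reg=0xAA
After byte 2 (0x18): reg=0x17
After byte 3 (0xBF): reg=0x51
Register before byte 4: 0x51
After XOR with byte 0xC7: 0x96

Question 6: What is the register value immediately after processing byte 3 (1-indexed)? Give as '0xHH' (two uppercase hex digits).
Answer: 0x51

Derivation:
After byte 1 (0x72): reg=0xAA
After byte 2 (0x18): reg=0x17
After byte 3 (0xBF): reg=0x51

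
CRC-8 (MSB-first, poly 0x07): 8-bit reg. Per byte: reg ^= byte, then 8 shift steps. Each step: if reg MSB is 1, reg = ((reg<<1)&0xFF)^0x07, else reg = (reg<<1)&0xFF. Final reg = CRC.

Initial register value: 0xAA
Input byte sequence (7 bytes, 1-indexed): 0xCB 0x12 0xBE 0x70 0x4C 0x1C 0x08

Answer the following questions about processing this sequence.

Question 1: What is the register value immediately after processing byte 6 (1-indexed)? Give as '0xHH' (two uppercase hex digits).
Answer: 0x5A

Derivation:
After byte 1 (0xCB): reg=0x20
After byte 2 (0x12): reg=0x9E
After byte 3 (0xBE): reg=0xE0
After byte 4 (0x70): reg=0xF9
After byte 5 (0x4C): reg=0x02
After byte 6 (0x1C): reg=0x5A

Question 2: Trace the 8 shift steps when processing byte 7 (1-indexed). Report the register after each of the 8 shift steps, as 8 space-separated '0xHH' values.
After byte 1 (0xCB): reg=0x20
After byte 2 (0x12): reg=0x9E
After byte 3 (0xBE): reg=0xE0
After byte 4 (0x70): reg=0xF9
After byte 5 (0x4C): reg=0x02
After byte 6 (0x1C): reg=0x5A
Register before byte 7: 0x5A
After XOR with byte 0x08: 0x52

Answer: 0xA4 0x4F 0x9E 0x3B 0x76 0xEC 0xDF 0xB9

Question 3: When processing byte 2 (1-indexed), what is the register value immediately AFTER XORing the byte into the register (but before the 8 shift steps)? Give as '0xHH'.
Answer: 0x32

Derivation:
Register before byte 2: 0x20
Byte 2: 0x12
0x20 XOR 0x12 = 0x32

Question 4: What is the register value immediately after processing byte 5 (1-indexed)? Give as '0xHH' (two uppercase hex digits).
After byte 1 (0xCB): reg=0x20
After byte 2 (0x12): reg=0x9E
After byte 3 (0xBE): reg=0xE0
After byte 4 (0x70): reg=0xF9
After byte 5 (0x4C): reg=0x02

Answer: 0x02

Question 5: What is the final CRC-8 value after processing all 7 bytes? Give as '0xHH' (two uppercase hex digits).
Answer: 0xB9

Derivation:
After byte 1 (0xCB): reg=0x20
After byte 2 (0x12): reg=0x9E
After byte 3 (0xBE): reg=0xE0
After byte 4 (0x70): reg=0xF9
After byte 5 (0x4C): reg=0x02
After byte 6 (0x1C): reg=0x5A
After byte 7 (0x08): reg=0xB9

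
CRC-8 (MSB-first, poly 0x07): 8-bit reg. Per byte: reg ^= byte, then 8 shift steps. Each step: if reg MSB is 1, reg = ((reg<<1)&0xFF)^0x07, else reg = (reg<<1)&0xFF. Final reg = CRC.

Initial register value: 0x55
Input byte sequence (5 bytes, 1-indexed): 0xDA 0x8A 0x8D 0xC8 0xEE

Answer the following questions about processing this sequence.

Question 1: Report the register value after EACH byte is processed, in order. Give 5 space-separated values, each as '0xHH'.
0xA4 0xCA 0xD2 0x46 0x51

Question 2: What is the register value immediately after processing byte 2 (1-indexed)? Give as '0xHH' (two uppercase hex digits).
Answer: 0xCA

Derivation:
After byte 1 (0xDA): reg=0xA4
After byte 2 (0x8A): reg=0xCA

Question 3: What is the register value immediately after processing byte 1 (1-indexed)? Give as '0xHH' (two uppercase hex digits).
After byte 1 (0xDA): reg=0xA4

Answer: 0xA4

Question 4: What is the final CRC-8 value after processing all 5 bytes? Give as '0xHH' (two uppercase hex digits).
Answer: 0x51

Derivation:
After byte 1 (0xDA): reg=0xA4
After byte 2 (0x8A): reg=0xCA
After byte 3 (0x8D): reg=0xD2
After byte 4 (0xC8): reg=0x46
After byte 5 (0xEE): reg=0x51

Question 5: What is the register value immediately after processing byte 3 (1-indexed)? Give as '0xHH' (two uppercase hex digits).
Answer: 0xD2

Derivation:
After byte 1 (0xDA): reg=0xA4
After byte 2 (0x8A): reg=0xCA
After byte 3 (0x8D): reg=0xD2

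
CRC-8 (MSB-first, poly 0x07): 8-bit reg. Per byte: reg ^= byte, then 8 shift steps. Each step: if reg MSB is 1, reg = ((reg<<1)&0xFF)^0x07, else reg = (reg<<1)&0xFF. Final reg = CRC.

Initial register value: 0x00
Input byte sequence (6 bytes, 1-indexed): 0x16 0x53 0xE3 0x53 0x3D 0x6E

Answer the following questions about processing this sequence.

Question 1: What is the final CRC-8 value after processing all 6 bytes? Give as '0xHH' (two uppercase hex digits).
After byte 1 (0x16): reg=0x62
After byte 2 (0x53): reg=0x97
After byte 3 (0xE3): reg=0x4B
After byte 4 (0x53): reg=0x48
After byte 5 (0x3D): reg=0x4C
After byte 6 (0x6E): reg=0xEE

Answer: 0xEE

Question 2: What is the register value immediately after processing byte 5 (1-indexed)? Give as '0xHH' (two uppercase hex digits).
Answer: 0x4C

Derivation:
After byte 1 (0x16): reg=0x62
After byte 2 (0x53): reg=0x97
After byte 3 (0xE3): reg=0x4B
After byte 4 (0x53): reg=0x48
After byte 5 (0x3D): reg=0x4C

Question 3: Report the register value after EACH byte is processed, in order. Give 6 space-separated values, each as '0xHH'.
0x62 0x97 0x4B 0x48 0x4C 0xEE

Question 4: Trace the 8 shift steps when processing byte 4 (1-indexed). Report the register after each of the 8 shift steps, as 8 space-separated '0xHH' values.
Answer: 0x30 0x60 0xC0 0x87 0x09 0x12 0x24 0x48

Derivation:
After byte 1 (0x16): reg=0x62
After byte 2 (0x53): reg=0x97
After byte 3 (0xE3): reg=0x4B
Register before byte 4: 0x4B
After XOR with byte 0x53: 0x18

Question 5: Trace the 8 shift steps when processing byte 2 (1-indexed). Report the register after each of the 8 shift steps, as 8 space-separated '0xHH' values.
After byte 1 (0x16): reg=0x62
Register before byte 2: 0x62
After XOR with byte 0x53: 0x31

Answer: 0x62 0xC4 0x8F 0x19 0x32 0x64 0xC8 0x97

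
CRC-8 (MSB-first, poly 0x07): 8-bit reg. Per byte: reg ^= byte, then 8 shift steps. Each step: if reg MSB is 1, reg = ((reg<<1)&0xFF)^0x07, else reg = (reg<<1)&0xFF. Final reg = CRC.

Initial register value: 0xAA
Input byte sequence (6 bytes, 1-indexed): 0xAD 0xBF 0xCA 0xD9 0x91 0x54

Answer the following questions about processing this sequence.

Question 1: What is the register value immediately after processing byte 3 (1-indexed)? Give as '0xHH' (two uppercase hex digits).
Answer: 0xE2

Derivation:
After byte 1 (0xAD): reg=0x15
After byte 2 (0xBF): reg=0x5F
After byte 3 (0xCA): reg=0xE2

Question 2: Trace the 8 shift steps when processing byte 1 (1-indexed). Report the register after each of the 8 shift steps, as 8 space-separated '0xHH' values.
Answer: 0x0E 0x1C 0x38 0x70 0xE0 0xC7 0x89 0x15

Derivation:
Register before byte 1: 0xAA
After XOR with byte 0xAD: 0x07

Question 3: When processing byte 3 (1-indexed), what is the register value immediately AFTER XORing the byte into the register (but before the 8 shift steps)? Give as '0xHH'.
Answer: 0x95

Derivation:
Register before byte 3: 0x5F
Byte 3: 0xCA
0x5F XOR 0xCA = 0x95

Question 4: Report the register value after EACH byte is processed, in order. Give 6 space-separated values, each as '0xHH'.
0x15 0x5F 0xE2 0xA1 0x90 0x52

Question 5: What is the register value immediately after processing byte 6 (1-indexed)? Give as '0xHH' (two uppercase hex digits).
Answer: 0x52

Derivation:
After byte 1 (0xAD): reg=0x15
After byte 2 (0xBF): reg=0x5F
After byte 3 (0xCA): reg=0xE2
After byte 4 (0xD9): reg=0xA1
After byte 5 (0x91): reg=0x90
After byte 6 (0x54): reg=0x52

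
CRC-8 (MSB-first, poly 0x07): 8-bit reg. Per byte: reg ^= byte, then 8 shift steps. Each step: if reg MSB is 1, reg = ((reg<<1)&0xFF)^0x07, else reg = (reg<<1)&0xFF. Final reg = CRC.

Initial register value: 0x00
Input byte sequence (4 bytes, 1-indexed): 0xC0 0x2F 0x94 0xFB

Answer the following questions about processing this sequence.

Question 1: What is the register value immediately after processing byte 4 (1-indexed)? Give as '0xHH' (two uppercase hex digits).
After byte 1 (0xC0): reg=0x4E
After byte 2 (0x2F): reg=0x20
After byte 3 (0x94): reg=0x05
After byte 4 (0xFB): reg=0xF4

Answer: 0xF4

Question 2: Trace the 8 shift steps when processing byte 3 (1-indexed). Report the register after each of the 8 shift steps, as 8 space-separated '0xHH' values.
Answer: 0x6F 0xDE 0xBB 0x71 0xE2 0xC3 0x81 0x05

Derivation:
After byte 1 (0xC0): reg=0x4E
After byte 2 (0x2F): reg=0x20
Register before byte 3: 0x20
After XOR with byte 0x94: 0xB4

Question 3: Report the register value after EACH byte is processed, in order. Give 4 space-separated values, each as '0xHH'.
0x4E 0x20 0x05 0xF4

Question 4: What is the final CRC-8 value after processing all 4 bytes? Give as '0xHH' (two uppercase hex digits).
After byte 1 (0xC0): reg=0x4E
After byte 2 (0x2F): reg=0x20
After byte 3 (0x94): reg=0x05
After byte 4 (0xFB): reg=0xF4

Answer: 0xF4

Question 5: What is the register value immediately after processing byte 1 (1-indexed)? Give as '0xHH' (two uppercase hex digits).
After byte 1 (0xC0): reg=0x4E

Answer: 0x4E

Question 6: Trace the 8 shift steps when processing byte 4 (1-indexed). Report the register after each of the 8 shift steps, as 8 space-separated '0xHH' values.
After byte 1 (0xC0): reg=0x4E
After byte 2 (0x2F): reg=0x20
After byte 3 (0x94): reg=0x05
Register before byte 4: 0x05
After XOR with byte 0xFB: 0xFE

Answer: 0xFB 0xF1 0xE5 0xCD 0x9D 0x3D 0x7A 0xF4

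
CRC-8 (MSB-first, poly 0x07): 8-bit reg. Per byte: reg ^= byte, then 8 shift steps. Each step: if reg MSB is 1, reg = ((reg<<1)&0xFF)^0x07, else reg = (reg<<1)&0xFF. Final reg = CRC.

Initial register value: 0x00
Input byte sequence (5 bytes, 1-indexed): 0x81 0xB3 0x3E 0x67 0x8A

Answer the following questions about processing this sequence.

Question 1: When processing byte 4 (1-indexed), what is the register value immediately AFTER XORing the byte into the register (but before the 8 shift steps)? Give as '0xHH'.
Answer: 0xCD

Derivation:
Register before byte 4: 0xAA
Byte 4: 0x67
0xAA XOR 0x67 = 0xCD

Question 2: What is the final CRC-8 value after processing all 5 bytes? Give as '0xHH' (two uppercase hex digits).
After byte 1 (0x81): reg=0x8E
After byte 2 (0xB3): reg=0xB3
After byte 3 (0x3E): reg=0xAA
After byte 4 (0x67): reg=0x6D
After byte 5 (0x8A): reg=0xBB

Answer: 0xBB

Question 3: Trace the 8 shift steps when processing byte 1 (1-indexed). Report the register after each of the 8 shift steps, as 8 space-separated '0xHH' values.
Answer: 0x05 0x0A 0x14 0x28 0x50 0xA0 0x47 0x8E

Derivation:
Register before byte 1: 0x00
After XOR with byte 0x81: 0x81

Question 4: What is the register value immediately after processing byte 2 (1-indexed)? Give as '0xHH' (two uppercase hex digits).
After byte 1 (0x81): reg=0x8E
After byte 2 (0xB3): reg=0xB3

Answer: 0xB3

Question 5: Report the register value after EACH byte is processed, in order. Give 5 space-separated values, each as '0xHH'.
0x8E 0xB3 0xAA 0x6D 0xBB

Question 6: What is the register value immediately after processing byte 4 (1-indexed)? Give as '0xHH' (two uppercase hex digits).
Answer: 0x6D

Derivation:
After byte 1 (0x81): reg=0x8E
After byte 2 (0xB3): reg=0xB3
After byte 3 (0x3E): reg=0xAA
After byte 4 (0x67): reg=0x6D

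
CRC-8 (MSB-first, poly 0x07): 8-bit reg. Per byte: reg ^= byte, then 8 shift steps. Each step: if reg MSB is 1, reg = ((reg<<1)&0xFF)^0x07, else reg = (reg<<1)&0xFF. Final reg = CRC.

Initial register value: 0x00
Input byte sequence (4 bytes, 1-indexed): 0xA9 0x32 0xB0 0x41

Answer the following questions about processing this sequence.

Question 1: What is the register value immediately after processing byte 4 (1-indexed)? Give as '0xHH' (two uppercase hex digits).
After byte 1 (0xA9): reg=0x56
After byte 2 (0x32): reg=0x3B
After byte 3 (0xB0): reg=0xB8
After byte 4 (0x41): reg=0xE1

Answer: 0xE1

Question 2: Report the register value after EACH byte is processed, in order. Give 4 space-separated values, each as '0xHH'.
0x56 0x3B 0xB8 0xE1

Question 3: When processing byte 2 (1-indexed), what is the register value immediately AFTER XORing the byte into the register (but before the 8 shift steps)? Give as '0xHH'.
Answer: 0x64

Derivation:
Register before byte 2: 0x56
Byte 2: 0x32
0x56 XOR 0x32 = 0x64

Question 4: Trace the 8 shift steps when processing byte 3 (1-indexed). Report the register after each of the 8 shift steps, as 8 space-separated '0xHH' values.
After byte 1 (0xA9): reg=0x56
After byte 2 (0x32): reg=0x3B
Register before byte 3: 0x3B
After XOR with byte 0xB0: 0x8B

Answer: 0x11 0x22 0x44 0x88 0x17 0x2E 0x5C 0xB8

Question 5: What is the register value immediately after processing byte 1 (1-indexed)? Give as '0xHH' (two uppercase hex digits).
After byte 1 (0xA9): reg=0x56

Answer: 0x56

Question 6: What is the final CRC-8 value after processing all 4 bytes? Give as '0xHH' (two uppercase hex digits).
Answer: 0xE1

Derivation:
After byte 1 (0xA9): reg=0x56
After byte 2 (0x32): reg=0x3B
After byte 3 (0xB0): reg=0xB8
After byte 4 (0x41): reg=0xE1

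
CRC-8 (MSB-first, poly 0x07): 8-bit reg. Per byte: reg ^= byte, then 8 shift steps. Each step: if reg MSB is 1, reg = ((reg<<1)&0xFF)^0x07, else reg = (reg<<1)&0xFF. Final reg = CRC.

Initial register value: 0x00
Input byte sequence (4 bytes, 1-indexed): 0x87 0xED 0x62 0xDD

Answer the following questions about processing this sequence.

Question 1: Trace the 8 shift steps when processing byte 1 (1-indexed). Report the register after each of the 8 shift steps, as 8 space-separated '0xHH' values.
Register before byte 1: 0x00
After XOR with byte 0x87: 0x87

Answer: 0x09 0x12 0x24 0x48 0x90 0x27 0x4E 0x9C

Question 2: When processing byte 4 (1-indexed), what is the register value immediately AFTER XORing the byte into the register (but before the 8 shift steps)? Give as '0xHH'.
Answer: 0x43

Derivation:
Register before byte 4: 0x9E
Byte 4: 0xDD
0x9E XOR 0xDD = 0x43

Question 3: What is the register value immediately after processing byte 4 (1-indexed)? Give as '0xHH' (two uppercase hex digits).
After byte 1 (0x87): reg=0x9C
After byte 2 (0xED): reg=0x50
After byte 3 (0x62): reg=0x9E
After byte 4 (0xDD): reg=0xCE

Answer: 0xCE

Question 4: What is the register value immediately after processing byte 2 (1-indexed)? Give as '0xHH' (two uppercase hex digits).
Answer: 0x50

Derivation:
After byte 1 (0x87): reg=0x9C
After byte 2 (0xED): reg=0x50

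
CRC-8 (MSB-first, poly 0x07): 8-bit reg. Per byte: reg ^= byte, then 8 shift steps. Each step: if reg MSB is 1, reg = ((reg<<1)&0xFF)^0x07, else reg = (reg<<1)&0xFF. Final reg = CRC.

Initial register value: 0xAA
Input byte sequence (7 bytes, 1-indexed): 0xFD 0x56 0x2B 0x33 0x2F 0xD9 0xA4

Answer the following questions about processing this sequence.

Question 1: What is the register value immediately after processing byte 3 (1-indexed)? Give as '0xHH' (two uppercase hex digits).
Answer: 0x91

Derivation:
After byte 1 (0xFD): reg=0xA2
After byte 2 (0x56): reg=0xC2
After byte 3 (0x2B): reg=0x91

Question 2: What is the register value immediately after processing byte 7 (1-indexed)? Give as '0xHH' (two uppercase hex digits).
After byte 1 (0xFD): reg=0xA2
After byte 2 (0x56): reg=0xC2
After byte 3 (0x2B): reg=0x91
After byte 4 (0x33): reg=0x67
After byte 5 (0x2F): reg=0xFF
After byte 6 (0xD9): reg=0xF2
After byte 7 (0xA4): reg=0xA5

Answer: 0xA5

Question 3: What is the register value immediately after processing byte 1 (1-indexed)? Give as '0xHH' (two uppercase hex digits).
Answer: 0xA2

Derivation:
After byte 1 (0xFD): reg=0xA2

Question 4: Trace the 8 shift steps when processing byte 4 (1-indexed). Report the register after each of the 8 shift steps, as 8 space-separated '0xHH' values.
After byte 1 (0xFD): reg=0xA2
After byte 2 (0x56): reg=0xC2
After byte 3 (0x2B): reg=0x91
Register before byte 4: 0x91
After XOR with byte 0x33: 0xA2

Answer: 0x43 0x86 0x0B 0x16 0x2C 0x58 0xB0 0x67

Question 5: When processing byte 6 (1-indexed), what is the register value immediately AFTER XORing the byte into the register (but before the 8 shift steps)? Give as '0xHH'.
Register before byte 6: 0xFF
Byte 6: 0xD9
0xFF XOR 0xD9 = 0x26

Answer: 0x26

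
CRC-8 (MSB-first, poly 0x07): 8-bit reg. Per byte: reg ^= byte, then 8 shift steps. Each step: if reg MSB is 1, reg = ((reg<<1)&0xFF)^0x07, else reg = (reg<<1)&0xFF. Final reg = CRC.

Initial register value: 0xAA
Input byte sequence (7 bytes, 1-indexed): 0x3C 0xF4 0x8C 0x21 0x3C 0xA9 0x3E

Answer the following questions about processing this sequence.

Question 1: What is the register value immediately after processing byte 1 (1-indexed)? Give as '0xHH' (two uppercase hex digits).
Answer: 0xEB

Derivation:
After byte 1 (0x3C): reg=0xEB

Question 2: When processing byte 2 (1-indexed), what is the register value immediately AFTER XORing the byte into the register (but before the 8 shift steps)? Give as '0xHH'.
Answer: 0x1F

Derivation:
Register before byte 2: 0xEB
Byte 2: 0xF4
0xEB XOR 0xF4 = 0x1F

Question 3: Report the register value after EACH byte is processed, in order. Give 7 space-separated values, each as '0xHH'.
0xEB 0x5D 0x39 0x48 0x4B 0xA0 0xD3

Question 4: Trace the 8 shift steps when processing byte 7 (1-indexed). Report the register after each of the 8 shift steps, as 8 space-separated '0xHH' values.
After byte 1 (0x3C): reg=0xEB
After byte 2 (0xF4): reg=0x5D
After byte 3 (0x8C): reg=0x39
After byte 4 (0x21): reg=0x48
After byte 5 (0x3C): reg=0x4B
After byte 6 (0xA9): reg=0xA0
Register before byte 7: 0xA0
After XOR with byte 0x3E: 0x9E

Answer: 0x3B 0x76 0xEC 0xDF 0xB9 0x75 0xEA 0xD3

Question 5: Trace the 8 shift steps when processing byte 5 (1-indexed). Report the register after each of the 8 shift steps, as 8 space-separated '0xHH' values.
Answer: 0xE8 0xD7 0xA9 0x55 0xAA 0x53 0xA6 0x4B

Derivation:
After byte 1 (0x3C): reg=0xEB
After byte 2 (0xF4): reg=0x5D
After byte 3 (0x8C): reg=0x39
After byte 4 (0x21): reg=0x48
Register before byte 5: 0x48
After XOR with byte 0x3C: 0x74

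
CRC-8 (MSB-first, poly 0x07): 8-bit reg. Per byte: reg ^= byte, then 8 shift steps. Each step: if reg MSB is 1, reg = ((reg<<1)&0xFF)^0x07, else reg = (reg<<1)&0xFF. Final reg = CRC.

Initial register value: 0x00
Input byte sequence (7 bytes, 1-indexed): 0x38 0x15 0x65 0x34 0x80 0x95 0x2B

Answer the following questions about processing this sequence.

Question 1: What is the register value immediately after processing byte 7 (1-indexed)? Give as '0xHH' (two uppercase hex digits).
Answer: 0x41

Derivation:
After byte 1 (0x38): reg=0xA8
After byte 2 (0x15): reg=0x3A
After byte 3 (0x65): reg=0x9A
After byte 4 (0x34): reg=0x43
After byte 5 (0x80): reg=0x47
After byte 6 (0x95): reg=0x30
After byte 7 (0x2B): reg=0x41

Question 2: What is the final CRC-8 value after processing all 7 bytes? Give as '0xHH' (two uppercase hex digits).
After byte 1 (0x38): reg=0xA8
After byte 2 (0x15): reg=0x3A
After byte 3 (0x65): reg=0x9A
After byte 4 (0x34): reg=0x43
After byte 5 (0x80): reg=0x47
After byte 6 (0x95): reg=0x30
After byte 7 (0x2B): reg=0x41

Answer: 0x41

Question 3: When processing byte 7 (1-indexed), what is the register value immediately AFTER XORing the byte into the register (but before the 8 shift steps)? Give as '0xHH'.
Register before byte 7: 0x30
Byte 7: 0x2B
0x30 XOR 0x2B = 0x1B

Answer: 0x1B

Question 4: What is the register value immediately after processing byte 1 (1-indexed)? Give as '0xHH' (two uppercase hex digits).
Answer: 0xA8

Derivation:
After byte 1 (0x38): reg=0xA8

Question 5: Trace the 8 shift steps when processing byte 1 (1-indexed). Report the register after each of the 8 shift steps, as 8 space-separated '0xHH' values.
Answer: 0x70 0xE0 0xC7 0x89 0x15 0x2A 0x54 0xA8

Derivation:
Register before byte 1: 0x00
After XOR with byte 0x38: 0x38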